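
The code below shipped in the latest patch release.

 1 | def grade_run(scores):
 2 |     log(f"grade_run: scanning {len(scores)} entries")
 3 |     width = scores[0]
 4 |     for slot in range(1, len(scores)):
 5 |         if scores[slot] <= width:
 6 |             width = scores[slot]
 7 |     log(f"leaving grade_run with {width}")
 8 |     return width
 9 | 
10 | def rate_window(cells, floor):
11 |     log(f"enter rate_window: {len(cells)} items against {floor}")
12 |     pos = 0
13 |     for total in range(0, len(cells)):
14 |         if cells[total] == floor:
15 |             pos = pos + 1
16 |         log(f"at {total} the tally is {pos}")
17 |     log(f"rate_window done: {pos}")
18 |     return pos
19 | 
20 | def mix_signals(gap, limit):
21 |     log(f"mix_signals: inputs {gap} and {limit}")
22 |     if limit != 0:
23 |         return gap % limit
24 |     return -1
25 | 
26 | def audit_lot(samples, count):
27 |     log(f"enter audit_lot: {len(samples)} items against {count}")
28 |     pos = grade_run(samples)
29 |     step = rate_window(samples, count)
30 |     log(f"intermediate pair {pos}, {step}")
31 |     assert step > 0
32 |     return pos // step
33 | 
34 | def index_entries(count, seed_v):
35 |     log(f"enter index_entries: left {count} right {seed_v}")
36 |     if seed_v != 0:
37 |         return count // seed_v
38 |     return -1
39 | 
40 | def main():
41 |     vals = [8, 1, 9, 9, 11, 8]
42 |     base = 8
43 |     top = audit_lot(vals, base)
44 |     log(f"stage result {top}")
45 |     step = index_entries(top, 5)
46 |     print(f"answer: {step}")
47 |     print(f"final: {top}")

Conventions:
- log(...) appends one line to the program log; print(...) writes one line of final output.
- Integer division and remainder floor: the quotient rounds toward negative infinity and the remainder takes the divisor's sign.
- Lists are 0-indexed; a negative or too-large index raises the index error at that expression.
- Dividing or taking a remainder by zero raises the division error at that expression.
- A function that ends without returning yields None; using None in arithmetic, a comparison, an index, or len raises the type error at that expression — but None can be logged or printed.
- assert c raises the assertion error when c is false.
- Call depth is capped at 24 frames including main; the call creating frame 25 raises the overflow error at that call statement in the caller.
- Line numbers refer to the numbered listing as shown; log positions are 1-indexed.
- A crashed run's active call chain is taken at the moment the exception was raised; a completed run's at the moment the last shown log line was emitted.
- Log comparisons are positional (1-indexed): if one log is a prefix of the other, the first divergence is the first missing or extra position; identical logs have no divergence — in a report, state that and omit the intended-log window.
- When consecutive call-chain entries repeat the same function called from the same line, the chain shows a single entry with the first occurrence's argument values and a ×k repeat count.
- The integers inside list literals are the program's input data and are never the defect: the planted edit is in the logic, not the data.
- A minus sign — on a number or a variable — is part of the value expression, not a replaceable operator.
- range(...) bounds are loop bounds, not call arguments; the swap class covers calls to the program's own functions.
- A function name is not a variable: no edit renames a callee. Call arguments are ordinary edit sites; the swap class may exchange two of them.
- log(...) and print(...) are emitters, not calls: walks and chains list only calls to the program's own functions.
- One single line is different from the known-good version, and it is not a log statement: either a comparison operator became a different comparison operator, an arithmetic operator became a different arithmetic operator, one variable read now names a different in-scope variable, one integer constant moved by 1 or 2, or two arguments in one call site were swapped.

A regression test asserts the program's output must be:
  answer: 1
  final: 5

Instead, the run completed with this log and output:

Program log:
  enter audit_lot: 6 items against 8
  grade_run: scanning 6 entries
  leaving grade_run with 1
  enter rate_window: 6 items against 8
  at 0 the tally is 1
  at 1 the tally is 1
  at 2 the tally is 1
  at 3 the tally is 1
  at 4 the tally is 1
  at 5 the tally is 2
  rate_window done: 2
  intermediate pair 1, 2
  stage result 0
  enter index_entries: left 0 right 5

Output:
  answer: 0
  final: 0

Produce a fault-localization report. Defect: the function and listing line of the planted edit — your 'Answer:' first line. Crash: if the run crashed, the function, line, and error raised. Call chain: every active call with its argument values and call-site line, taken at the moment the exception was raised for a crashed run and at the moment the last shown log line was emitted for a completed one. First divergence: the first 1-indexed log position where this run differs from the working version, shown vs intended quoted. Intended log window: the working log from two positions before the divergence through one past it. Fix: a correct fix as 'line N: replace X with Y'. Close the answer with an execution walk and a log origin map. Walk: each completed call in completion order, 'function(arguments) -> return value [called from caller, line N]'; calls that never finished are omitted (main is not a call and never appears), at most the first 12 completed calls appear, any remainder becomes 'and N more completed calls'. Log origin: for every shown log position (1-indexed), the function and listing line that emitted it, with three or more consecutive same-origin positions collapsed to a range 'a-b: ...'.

Answer: the defect is in grade_run at line 5.
The tell: The earliest visible damage is log position 3 — 'leaving grade_run with 1' rather than the intended 'leaving grade_run with 11'.
Call chain: main -> index_entries(0, 5) (called at line 45).
First divergence: position 3; shown 'leaving grade_run with 1' vs intended 'leaving grade_run with 11'.
Intended log window:
  1: enter audit_lot: 6 items against 8
  2: grade_run: scanning 6 entries
  3: leaving grade_run with 11
  4: enter rate_window: 6 items against 8
Execution walk:
  grade_run([8, 1, 9, 9, 11, 8]) -> 1  [called from audit_lot, line 28]
  rate_window([8, 1, 9, 9, 11, 8], 8) -> 2  [called from audit_lot, line 29]
  audit_lot([8, 1, 9, 9, 11, 8], 8) -> 0  [called from main, line 43]
  index_entries(0, 5) -> 0  [called from main, line 45]
Origin of each log line:
  1 — audit_lot, line 27
  2 — grade_run, line 2
  3 — grade_run, line 7
  4 — rate_window, line 11
  5-10 — rate_window, line 16
  11 — rate_window, line 17
  12 — audit_lot, line 30
  13 — main, line 44
  14 — index_entries, line 35
A correct fix: line 5: replace `<=` with `>`.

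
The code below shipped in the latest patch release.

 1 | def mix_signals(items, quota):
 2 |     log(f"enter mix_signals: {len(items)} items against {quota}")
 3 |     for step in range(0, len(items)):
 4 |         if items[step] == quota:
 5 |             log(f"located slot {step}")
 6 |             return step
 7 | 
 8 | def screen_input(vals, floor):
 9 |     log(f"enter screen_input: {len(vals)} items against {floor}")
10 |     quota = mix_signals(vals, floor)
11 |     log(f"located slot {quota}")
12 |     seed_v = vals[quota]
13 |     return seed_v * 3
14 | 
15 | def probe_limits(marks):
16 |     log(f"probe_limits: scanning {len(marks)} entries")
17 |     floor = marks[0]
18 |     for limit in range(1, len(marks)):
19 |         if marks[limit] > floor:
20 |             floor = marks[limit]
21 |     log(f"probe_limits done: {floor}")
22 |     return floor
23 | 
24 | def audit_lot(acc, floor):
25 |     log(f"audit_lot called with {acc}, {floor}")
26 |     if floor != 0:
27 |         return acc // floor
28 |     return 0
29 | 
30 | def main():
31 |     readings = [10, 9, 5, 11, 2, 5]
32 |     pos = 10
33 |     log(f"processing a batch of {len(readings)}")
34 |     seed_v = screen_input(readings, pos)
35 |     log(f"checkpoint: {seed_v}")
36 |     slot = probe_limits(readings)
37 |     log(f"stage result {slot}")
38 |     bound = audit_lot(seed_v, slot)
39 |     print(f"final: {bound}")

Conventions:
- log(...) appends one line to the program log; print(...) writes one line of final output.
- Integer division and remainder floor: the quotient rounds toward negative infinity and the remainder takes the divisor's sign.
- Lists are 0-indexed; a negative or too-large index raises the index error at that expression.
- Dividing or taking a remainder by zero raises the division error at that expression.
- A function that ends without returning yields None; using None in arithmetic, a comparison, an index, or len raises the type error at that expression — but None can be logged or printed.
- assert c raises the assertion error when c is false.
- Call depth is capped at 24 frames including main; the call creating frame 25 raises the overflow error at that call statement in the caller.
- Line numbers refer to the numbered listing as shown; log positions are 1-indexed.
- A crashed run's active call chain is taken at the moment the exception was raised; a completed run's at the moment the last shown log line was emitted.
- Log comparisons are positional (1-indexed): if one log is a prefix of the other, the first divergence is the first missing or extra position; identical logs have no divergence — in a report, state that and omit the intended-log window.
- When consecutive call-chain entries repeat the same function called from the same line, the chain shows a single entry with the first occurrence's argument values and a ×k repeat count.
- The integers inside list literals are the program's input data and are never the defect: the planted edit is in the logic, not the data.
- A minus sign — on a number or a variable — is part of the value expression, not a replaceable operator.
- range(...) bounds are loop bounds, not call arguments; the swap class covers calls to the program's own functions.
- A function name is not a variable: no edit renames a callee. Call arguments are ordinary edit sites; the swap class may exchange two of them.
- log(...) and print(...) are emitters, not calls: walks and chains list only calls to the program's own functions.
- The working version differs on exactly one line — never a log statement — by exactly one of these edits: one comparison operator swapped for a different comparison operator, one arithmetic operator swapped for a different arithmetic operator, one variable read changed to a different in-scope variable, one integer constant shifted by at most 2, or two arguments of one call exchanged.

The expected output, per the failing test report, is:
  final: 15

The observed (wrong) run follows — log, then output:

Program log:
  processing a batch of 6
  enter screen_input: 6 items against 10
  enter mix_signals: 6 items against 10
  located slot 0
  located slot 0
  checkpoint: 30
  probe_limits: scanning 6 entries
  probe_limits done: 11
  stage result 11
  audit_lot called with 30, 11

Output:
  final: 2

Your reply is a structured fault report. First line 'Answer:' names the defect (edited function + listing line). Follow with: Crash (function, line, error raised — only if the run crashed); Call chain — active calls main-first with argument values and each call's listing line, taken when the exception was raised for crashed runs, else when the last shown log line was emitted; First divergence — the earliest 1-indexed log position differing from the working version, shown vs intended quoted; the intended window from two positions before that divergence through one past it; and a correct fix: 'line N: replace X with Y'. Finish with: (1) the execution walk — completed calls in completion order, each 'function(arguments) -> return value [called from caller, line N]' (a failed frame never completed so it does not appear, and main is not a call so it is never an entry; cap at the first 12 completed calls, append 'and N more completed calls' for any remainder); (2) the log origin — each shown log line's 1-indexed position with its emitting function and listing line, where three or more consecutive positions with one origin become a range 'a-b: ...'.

Answer: the defect is in probe_limits at line 19.
The tell: At log position 8 the runs split — shown 'probe_limits done: 11', but the working version logs 'probe_limits done: 2'.
Call chain: main -> audit_lot(30, 11) (called at line 38).
First divergence: position 8 — the shown line 'probe_limits done: 11' should read 'probe_limits done: 2'.
Intended log window:
  6: checkpoint: 30
  7: probe_limits: scanning 6 entries
  8: probe_limits done: 2
  9: stage result 2
Execution walk:
  mix_signals([10, 9, 5, 11, 2, 5], 10) -> 0  [called from screen_input, line 10]
  screen_input([10, 9, 5, 11, 2, 5], 10) -> 30  [called from main, line 34]
  probe_limits([10, 9, 5, 11, 2, 5]) -> 11  [called from main, line 36]
  audit_lot(30, 11) -> 2  [called from main, line 38]
Log origins:
  1 — main, line 33
  2 — screen_input, line 9
  3 — mix_signals, line 2
  4 — mix_signals, line 5
  5 — screen_input, line 11
  6 — main, line 35
  7 — probe_limits, line 16
  8 — probe_limits, line 21
  9 — main, line 37
  10 — audit_lot, line 25
A correct fix: line 19: replace `>` with `<`.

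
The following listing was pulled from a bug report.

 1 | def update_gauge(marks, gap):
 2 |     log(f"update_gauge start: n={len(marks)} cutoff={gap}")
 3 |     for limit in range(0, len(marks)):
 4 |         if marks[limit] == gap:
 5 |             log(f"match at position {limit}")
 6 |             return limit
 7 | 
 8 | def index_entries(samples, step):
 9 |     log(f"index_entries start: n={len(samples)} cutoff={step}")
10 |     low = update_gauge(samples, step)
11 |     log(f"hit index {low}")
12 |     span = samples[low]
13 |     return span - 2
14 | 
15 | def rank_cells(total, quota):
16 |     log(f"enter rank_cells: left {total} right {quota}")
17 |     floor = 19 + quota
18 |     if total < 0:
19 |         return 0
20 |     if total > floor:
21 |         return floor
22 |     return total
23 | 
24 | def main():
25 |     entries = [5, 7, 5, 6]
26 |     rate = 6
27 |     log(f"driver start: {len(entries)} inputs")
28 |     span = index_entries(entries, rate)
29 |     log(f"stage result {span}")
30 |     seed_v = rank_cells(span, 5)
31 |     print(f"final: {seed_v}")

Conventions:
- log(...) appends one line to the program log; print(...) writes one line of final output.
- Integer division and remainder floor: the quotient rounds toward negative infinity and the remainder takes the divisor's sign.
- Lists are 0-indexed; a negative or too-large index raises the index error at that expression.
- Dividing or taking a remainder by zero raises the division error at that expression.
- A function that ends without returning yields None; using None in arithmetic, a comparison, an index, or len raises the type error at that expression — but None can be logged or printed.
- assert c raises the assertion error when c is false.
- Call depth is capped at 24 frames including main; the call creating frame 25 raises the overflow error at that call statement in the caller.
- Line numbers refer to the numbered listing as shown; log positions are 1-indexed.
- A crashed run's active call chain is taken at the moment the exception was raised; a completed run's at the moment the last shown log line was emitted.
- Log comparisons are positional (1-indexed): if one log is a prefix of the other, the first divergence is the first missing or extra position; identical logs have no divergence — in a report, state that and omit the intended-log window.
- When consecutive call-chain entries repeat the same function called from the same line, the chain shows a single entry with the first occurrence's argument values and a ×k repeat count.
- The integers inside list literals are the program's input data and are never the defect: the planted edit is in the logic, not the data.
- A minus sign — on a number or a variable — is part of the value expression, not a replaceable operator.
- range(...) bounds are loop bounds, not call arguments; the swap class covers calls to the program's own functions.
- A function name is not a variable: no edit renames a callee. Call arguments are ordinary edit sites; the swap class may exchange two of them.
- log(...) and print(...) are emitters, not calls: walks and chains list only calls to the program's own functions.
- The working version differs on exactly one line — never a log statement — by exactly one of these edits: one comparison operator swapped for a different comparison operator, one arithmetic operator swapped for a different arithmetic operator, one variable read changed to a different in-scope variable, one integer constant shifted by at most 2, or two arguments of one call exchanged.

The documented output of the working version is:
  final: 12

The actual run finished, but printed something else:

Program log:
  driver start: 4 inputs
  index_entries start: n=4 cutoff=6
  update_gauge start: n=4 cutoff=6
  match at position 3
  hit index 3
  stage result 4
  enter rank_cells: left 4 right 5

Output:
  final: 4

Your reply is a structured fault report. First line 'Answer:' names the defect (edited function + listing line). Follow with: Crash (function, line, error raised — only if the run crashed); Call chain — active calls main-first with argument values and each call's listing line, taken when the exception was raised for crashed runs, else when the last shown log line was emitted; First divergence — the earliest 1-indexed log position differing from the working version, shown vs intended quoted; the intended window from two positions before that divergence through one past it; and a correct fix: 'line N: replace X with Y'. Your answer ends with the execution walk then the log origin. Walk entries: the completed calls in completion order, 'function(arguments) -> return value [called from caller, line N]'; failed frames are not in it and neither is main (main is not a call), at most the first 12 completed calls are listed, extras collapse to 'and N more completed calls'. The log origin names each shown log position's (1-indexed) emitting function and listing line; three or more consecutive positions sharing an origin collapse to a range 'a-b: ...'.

Answer: the defect is in index_entries at line 13.
Core observation: Everything matches until log position 6, which reads 'stage result 4' in place of 'stage result 12'.
Call chain: main -> rank_cells(4, 5) (called at line 30).
First divergence: position 6; shown 'stage result 4' vs intended 'stage result 12'.
Intended log window:
  4: match at position 3
  5: hit index 3
  6: stage result 12
  7: enter rank_cells: left 12 right 5
Execution walk:
  update_gauge([5, 7, 5, 6], 6) -> 3  [called from index_entries, line 10]
  index_entries([5, 7, 5, 6], 6) -> 4  [called from main, line 28]
  rank_cells(4, 5) -> 4  [called from main, line 30]
Log origins:
  1: logged in main at line 27
  2: logged in index_entries at line 9
  3: logged in update_gauge at line 2
  4: logged in update_gauge at line 5
  5: logged in index_entries at line 11
  6: logged in main at line 29
  7: logged in rank_cells at line 16
A correct fix: line 13: replace `-` with `*`.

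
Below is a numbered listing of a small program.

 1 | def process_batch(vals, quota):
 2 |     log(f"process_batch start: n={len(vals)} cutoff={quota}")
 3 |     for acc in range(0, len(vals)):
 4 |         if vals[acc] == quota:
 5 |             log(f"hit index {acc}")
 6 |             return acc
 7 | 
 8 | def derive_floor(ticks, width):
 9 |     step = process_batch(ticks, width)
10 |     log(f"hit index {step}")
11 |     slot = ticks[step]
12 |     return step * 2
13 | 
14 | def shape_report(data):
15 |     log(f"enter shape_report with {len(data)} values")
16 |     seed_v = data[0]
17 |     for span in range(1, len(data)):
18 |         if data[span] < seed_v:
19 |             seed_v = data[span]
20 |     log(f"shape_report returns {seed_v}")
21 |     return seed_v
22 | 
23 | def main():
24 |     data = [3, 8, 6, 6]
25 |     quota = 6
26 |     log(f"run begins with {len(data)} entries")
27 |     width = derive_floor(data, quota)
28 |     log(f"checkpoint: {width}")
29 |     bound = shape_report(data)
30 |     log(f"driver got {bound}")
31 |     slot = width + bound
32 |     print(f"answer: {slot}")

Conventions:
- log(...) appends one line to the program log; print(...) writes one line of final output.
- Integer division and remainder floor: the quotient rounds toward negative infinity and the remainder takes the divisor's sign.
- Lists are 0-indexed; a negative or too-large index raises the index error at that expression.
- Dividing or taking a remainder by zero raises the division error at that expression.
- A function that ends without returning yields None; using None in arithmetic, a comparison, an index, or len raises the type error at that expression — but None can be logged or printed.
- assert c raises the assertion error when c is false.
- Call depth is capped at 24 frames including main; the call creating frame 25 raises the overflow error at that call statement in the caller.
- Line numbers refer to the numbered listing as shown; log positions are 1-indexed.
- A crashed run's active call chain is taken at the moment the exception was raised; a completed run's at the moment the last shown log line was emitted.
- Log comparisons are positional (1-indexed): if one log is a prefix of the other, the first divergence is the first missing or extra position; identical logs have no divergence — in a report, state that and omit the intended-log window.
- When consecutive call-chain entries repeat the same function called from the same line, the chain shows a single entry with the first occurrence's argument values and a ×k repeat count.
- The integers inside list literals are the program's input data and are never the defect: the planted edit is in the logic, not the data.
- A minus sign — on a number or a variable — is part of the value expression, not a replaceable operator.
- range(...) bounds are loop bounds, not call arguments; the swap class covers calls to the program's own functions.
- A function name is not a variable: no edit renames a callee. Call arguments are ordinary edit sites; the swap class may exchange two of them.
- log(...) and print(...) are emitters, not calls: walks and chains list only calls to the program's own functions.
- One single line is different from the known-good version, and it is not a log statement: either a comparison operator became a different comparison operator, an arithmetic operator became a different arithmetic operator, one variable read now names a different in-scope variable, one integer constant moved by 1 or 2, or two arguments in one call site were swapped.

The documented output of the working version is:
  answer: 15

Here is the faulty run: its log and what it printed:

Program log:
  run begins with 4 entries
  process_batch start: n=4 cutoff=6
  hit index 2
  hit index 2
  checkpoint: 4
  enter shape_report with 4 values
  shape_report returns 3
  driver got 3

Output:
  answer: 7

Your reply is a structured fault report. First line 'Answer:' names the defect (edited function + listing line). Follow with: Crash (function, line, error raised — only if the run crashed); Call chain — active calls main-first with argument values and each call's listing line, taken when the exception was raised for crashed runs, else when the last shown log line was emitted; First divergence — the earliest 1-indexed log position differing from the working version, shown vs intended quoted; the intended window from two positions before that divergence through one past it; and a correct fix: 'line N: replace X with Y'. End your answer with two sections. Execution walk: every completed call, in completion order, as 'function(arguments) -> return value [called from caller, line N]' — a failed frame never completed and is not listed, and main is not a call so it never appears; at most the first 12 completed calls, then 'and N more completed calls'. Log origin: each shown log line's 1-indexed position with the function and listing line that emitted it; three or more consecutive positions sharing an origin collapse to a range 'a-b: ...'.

Answer: the defect is in derive_floor at line 12.
Core observation: Log line 5 is where behavior first shows: 'checkpoint: 4' appears instead of 'checkpoint: 12'.
Call chain: main.
First divergence: at position 5 the run shows 'checkpoint: 4' where the working version logs 'checkpoint: 12'.
Intended log window:
  3: hit index 2
  4: hit index 2
  5: checkpoint: 12
  6: enter shape_report with 4 values
Execution walk:
  process_batch([3, 8, 6, 6], 6) -> 2  [called from derive_floor, line 9]
  derive_floor([3, 8, 6, 6], 6) -> 4  [called from main, line 27]
  shape_report([3, 8, 6, 6]) -> 3  [called from main, line 29]
Origin of each log line:
  1: emitted by main (line 26)
  2: emitted by process_batch (line 2)
  3: emitted by process_batch (line 5)
  4: emitted by derive_floor (line 10)
  5: emitted by main (line 28)
  6: emitted by shape_report (line 15)
  7: emitted by shape_report (line 20)
  8: emitted by main (line 30)
A correct fix: line 12: replace `step` with `slot`.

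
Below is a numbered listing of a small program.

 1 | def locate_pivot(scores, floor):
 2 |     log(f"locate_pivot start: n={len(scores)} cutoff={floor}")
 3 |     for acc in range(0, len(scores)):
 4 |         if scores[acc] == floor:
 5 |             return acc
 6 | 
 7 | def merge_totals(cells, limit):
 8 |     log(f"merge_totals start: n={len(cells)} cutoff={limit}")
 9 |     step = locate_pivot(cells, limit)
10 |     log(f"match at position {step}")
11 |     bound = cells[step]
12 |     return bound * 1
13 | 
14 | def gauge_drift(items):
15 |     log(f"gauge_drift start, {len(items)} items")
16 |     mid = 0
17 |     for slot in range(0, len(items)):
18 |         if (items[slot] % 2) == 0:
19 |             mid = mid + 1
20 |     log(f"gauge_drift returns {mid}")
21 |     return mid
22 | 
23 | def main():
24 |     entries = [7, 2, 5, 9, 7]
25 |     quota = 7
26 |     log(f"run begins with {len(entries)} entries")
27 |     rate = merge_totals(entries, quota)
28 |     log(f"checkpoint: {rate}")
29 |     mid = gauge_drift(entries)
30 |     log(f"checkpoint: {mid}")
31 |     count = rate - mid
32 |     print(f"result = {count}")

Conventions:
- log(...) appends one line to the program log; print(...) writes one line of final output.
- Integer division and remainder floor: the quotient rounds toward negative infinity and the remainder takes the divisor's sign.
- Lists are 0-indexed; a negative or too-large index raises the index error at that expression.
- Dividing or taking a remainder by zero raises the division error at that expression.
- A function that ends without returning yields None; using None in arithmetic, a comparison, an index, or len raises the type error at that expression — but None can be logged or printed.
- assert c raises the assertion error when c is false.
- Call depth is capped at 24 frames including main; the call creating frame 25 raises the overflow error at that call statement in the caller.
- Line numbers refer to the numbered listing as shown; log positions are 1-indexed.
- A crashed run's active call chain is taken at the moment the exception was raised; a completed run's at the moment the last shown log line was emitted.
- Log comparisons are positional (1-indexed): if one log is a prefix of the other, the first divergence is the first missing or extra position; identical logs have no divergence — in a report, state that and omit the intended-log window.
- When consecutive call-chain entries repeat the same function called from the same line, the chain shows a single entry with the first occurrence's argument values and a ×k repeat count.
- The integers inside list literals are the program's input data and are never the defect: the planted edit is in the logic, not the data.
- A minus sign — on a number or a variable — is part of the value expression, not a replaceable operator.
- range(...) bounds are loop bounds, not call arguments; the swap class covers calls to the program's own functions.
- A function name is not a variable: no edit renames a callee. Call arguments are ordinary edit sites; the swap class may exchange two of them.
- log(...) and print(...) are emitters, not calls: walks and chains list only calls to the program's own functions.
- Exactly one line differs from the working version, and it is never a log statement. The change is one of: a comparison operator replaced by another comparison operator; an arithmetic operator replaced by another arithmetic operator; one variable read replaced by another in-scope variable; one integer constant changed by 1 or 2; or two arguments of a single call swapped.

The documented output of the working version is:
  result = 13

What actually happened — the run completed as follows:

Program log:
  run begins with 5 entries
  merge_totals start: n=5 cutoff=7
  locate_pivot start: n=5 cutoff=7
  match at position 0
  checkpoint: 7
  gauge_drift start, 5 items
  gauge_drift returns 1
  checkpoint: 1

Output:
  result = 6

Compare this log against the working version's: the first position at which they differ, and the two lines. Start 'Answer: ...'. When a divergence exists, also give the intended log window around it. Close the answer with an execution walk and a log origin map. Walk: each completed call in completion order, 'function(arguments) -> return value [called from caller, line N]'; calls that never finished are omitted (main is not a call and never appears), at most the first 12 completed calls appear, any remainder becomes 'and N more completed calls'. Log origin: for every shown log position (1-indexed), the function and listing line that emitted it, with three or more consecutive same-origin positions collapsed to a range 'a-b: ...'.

Answer: position 5 — shown 'checkpoint: 7', intended 'checkpoint: 14'.
Intended log window:
  3: locate_pivot start: n=5 cutoff=7
  4: match at position 0
  5: checkpoint: 14
  6: gauge_drift start, 5 items
Execution walk:
  locate_pivot([7, 2, 5, 9, 7], 7) -> 0  [called from merge_totals, line 9]
  merge_totals([7, 2, 5, 9, 7], 7) -> 7  [called from main, line 27]
  gauge_drift([7, 2, 5, 9, 7]) -> 1  [called from main, line 29]
Log line origins:
  1: logged in main at line 26
  2: logged in merge_totals at line 8
  3: logged in locate_pivot at line 2
  4: logged in merge_totals at line 10
  5: logged in main at line 28
  6: logged in gauge_drift at line 15
  7: logged in gauge_drift at line 20
  8: logged in main at line 30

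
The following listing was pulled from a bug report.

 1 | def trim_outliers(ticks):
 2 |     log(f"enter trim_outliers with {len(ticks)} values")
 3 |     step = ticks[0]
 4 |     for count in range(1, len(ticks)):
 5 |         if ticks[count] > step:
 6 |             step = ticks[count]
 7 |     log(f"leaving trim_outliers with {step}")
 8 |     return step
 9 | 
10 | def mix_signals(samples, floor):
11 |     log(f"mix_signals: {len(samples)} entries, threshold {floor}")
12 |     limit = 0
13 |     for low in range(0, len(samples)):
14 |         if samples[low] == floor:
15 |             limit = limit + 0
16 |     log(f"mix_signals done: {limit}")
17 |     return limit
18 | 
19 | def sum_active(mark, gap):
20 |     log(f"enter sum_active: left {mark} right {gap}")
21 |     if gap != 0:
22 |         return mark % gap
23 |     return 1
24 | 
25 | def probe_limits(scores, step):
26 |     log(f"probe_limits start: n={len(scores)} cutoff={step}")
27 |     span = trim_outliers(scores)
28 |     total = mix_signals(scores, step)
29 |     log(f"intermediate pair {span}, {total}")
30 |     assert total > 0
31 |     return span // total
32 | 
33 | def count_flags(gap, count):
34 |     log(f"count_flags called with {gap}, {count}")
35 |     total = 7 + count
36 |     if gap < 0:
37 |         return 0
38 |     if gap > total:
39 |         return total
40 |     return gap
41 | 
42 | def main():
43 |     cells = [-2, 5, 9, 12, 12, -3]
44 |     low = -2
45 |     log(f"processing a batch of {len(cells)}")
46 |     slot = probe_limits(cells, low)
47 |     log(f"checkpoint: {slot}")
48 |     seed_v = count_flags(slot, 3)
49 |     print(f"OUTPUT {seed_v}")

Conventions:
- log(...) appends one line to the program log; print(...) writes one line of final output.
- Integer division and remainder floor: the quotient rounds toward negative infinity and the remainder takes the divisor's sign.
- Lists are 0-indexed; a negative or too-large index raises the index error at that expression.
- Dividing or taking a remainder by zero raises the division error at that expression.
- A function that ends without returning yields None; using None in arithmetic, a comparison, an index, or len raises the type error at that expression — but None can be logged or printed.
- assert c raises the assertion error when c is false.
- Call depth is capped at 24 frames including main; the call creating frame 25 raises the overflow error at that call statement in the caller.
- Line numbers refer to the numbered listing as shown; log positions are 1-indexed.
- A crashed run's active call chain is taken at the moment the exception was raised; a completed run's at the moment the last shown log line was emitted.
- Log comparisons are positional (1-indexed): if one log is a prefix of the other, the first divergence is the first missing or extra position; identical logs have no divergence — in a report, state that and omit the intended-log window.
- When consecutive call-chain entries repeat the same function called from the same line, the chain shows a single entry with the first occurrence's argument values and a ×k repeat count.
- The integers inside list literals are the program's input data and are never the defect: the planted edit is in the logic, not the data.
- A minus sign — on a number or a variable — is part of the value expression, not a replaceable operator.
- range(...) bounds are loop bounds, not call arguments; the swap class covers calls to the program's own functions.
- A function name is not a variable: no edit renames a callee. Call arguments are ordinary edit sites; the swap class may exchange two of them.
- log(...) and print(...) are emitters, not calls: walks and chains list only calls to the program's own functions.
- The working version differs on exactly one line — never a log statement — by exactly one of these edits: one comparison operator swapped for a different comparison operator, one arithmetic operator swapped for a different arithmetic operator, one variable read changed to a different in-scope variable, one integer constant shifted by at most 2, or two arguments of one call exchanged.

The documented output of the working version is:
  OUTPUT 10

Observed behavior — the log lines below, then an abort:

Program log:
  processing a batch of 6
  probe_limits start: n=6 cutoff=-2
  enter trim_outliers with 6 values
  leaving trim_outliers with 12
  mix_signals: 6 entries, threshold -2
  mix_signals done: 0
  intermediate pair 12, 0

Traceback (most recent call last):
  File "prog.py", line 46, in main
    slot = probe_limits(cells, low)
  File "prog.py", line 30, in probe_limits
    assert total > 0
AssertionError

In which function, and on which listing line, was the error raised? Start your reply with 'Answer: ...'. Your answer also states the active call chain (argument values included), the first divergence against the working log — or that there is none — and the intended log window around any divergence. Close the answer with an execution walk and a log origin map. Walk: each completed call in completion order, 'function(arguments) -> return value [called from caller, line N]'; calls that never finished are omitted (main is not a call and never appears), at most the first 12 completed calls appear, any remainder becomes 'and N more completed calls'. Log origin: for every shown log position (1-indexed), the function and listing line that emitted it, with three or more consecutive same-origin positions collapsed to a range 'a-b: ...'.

Answer: the error was raised in probe_limits, line 30.
Key observation: The earliest visible damage is log position 6 — 'mix_signals done: 0' rather than the intended 'mix_signals done: 1'.
Call chain: main -> probe_limits([-2, 5, 9, 12, 12, -3], -2) (called at line 46).
First divergence: position 6; shown 'mix_signals done: 0' vs intended 'mix_signals done: 1'.
Intended log window:
  4: leaving trim_outliers with 12
  5: mix_signals: 6 entries, threshold -2
  6: mix_signals done: 1
  7: intermediate pair 12, 1
Execution walk:
  trim_outliers([-2, 5, 9, 12, 12, -3]) -> 12  [called from probe_limits, line 27]
  mix_signals([-2, 5, 9, 12, 12, -3], -2) -> 0  [called from probe_limits, line 28]
Origin of each log line:
  1: from main, line 45
  2: from probe_limits, line 26
  3: from trim_outliers, line 2
  4: from trim_outliers, line 7
  5: from mix_signals, line 11
  6: from mix_signals, line 16
  7: from probe_limits, line 29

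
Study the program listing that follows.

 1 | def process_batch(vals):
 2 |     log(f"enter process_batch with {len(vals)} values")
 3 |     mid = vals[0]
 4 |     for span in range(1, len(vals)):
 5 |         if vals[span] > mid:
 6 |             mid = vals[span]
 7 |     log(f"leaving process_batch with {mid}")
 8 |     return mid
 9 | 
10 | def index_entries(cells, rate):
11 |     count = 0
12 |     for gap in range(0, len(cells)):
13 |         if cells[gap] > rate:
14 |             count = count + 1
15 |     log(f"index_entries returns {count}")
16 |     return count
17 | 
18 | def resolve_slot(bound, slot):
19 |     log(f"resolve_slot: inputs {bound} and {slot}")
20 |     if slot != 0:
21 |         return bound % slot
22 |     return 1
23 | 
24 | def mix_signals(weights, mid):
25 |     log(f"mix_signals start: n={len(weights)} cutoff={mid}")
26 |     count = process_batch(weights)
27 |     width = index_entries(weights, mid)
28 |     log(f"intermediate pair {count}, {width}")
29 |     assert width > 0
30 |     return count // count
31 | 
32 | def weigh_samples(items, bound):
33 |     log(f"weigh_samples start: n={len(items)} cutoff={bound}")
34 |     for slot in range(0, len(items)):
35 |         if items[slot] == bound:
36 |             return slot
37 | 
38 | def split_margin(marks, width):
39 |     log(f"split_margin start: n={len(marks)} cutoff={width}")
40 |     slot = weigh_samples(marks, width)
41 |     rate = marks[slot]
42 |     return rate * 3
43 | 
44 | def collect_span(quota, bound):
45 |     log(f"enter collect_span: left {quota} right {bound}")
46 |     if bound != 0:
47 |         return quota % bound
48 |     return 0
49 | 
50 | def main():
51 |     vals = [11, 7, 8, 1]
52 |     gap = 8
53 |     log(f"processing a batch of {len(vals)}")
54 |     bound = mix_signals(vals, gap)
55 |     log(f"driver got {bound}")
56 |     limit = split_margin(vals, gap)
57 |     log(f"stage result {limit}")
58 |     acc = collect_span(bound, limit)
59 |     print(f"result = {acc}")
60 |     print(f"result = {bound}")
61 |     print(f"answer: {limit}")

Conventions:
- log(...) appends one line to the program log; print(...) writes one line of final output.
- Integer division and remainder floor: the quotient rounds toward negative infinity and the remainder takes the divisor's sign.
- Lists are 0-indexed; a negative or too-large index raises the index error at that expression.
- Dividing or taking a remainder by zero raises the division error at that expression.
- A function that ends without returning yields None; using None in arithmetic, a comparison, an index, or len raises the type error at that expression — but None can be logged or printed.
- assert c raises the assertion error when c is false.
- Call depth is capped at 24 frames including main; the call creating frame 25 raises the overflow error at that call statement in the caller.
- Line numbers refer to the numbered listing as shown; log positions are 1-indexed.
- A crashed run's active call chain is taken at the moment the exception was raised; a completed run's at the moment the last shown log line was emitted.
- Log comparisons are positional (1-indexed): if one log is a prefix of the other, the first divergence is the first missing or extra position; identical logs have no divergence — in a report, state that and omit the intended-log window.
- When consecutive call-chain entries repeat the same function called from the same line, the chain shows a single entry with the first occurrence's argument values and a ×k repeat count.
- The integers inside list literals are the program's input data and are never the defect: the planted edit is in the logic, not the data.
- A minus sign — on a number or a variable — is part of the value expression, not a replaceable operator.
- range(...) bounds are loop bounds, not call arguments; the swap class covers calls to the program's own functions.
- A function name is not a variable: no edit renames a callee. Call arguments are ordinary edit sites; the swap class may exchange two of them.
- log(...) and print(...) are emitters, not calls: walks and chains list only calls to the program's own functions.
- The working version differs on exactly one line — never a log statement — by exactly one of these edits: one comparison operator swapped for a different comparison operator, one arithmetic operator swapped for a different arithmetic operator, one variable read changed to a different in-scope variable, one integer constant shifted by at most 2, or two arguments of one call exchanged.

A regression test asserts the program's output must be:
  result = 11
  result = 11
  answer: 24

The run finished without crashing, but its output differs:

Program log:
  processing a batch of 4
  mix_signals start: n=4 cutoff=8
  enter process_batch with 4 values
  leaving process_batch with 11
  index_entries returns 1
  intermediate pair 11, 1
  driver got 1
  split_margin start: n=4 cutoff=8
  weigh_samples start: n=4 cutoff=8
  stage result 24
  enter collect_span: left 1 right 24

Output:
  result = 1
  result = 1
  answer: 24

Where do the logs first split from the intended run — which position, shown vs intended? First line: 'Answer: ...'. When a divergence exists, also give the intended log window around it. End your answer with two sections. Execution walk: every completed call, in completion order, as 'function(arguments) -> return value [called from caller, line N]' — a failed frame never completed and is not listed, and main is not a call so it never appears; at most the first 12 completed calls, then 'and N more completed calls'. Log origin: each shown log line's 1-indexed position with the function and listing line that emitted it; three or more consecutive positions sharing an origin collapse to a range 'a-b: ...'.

Answer: position 7 — shown 'driver got 1', intended 'driver got 11'.
Intended log window:
  5: index_entries returns 1
  6: intermediate pair 11, 1
  7: driver got 11
  8: split_margin start: n=4 cutoff=8
Execution walk:
  process_batch([11, 7, 8, 1]) -> 11  [called from mix_signals, line 26]
  index_entries([11, 7, 8, 1], 8) -> 1  [called from mix_signals, line 27]
  mix_signals([11, 7, 8, 1], 8) -> 1  [called from main, line 54]
  weigh_samples([11, 7, 8, 1], 8) -> 2  [called from split_margin, line 40]
  split_margin([11, 7, 8, 1], 8) -> 24  [called from main, line 56]
  collect_span(1, 24) -> 1  [called from main, line 58]
Log line origins:
  1: emitted by main (line 53)
  2: emitted by mix_signals (line 25)
  3: emitted by process_batch (line 2)
  4: emitted by process_batch (line 7)
  5: emitted by index_entries (line 15)
  6: emitted by mix_signals (line 28)
  7: emitted by main (line 55)
  8: emitted by split_margin (line 39)
  9: emitted by weigh_samples (line 33)
  10: emitted by main (line 57)
  11: emitted by collect_span (line 45)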